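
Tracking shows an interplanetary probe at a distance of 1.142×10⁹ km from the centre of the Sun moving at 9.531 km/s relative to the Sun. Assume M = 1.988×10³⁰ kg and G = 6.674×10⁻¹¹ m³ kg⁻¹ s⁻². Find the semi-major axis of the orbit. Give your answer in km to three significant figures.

μ = GM = 6.674×10⁻¹¹ × 1.988×10³⁰ = 1.327×10²⁰ m³/s².
r = 1.142×10¹² m.
Specific orbital energy ε = v²/2 − μ/r = (9531)²/2 − 1.327×10²⁰/1.142×10¹² = -7.076×10⁷ J/kg.
Since ε = −μ/(2a), a = −μ/(2ε) = 9.375×10¹¹ m = 9.3751×10⁸ km.

a ≈ 9.38×10⁸ km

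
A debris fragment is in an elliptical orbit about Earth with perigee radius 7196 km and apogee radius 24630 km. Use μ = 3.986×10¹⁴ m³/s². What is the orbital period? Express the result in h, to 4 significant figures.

T ≈ 5.549 h

Semi-major axis a = (r_p + r_a)/2 = (7196.0 + 24630)/2 = 15913 km = 1.591×10⁷ m.
By Kepler's third law T = 2π√(a³/μ) = 2π × 3.180×10³ = 1.998×10⁴ s.
= 5.549 h.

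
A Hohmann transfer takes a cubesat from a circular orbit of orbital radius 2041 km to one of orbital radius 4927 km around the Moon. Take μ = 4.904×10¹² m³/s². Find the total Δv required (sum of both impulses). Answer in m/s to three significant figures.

Δv_total ≈ 527 m/s

r₁ = 2041 km = 2.041×10⁶ m.
r₂ = 4927 km = 4.927×10⁶ m.
Transfer ellipse a_t = (r₁ + r₂)/2 = 3.484×10⁶ m.
At r₁: circular v_c1 = √(μ/r₁) = 1550 m/s; transfer-perilune v_p = √[μ(2/r₁ − 1/a_t)] = 1843 m/s.
Δv₁ = v_p − v_c1 = 293.3 m/s.
At r₂: circular v_c2 = √(μ/r₂) = 997.7 m/s; transfer-apolune v_a = √[μ(2/r₂ − 1/a_t)] = 763.6 m/s.
Δv₂ = v_c2 − v_a = 234.1 m/s.
Total Δv = Δv₁ + Δv₂ = 527.3 m/s.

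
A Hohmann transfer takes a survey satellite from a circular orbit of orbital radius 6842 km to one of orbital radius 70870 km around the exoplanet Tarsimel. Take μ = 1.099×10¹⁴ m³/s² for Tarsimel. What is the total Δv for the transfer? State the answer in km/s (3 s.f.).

r₁ = 6842 km = 6.842×10⁶ m.
r₂ = 70870 km = 7.087×10⁷ m.
Transfer ellipse a_t = (r₁ + r₂)/2 = 3.886×10⁷ m.
At r₁: circular v_c1 = √(μ/r₁) = 4008 m/s; transfer-periapsis v_p = √[μ(2/r₁ − 1/a_t)] = 5413 m/s.
Δv₁ = v_p − v_c1 = 1405 m/s.
At r₂: circular v_c2 = √(μ/r₂) = 1245 m/s; transfer-apoapsis v_a = √[μ(2/r₂ − 1/a_t)] = 522.6 m/s.
Δv₂ = v_c2 − v_a = 722.7 m/s.
Total Δv = Δv₁ + Δv₂ = 2128 m/s = 2.128 km/s.

Δv_total ≈ 2.13 km/s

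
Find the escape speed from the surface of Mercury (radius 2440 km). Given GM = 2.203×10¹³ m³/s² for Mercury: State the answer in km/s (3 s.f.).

v_esc ≈ 4.25 km/s

r = R = 2.440×10⁶ m.
Escape speed v_esc = √(2μ/r) = √(2 × 2.203×10¹³ / 2.440×10⁶) = √(1.806×10⁷) = 4249 m/s.
= 4.249 km/s.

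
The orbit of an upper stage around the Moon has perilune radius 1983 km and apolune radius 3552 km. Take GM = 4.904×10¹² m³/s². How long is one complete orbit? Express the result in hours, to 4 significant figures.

Semi-major axis a = (r_p + r_a)/2 = (1983.0 + 3552.0)/2 = 2767.5 km = 2.768×10⁶ m.
By Kepler's third law T = 2π√(a³/μ) = 2π × 2.079×10³ = 1.306×10⁴ s.
= 3.629 hours.

T ≈ 3.629 hours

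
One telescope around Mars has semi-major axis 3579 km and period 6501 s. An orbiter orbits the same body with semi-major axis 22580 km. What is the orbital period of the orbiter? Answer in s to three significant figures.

Kepler's third law: T² ∝ a³, so T₂ = T₁ (a₂/a₁)^(3/2).
a₂/a₁ = 6.309, (a₂/a₁)^(3/2) = 15.85.
T₂ = 6501 × 15.85 = 1.030×10⁵ s.

T₂ ≈ 1.03×10⁵ s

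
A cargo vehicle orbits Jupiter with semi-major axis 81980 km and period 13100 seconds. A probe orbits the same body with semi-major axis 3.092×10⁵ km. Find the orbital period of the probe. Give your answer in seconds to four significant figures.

T₂ ≈ 95960 seconds

Kepler's third law: T² ∝ a³, so T₂ = T₁ (a₂/a₁)^(3/2).
a₂/a₁ = 3.772, (a₂/a₁)^(3/2) = 7.325.
T₂ = 13100 × 7.325 = 95960 seconds.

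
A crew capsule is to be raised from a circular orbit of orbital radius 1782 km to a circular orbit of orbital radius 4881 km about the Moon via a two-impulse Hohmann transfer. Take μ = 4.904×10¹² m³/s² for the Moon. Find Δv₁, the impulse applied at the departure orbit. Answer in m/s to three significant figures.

Δv ≈ 349 m/s

r₁ = 1782 km = 1.782×10⁶ m.
r₂ = 4881 km = 4.881×10⁶ m.
Transfer ellipse a_t = (r₁ + r₂)/2 = 3.332×10⁶ m.
At r₁: circular v_c1 = √(μ/r₁) = 1659 m/s; transfer-perilune v_p = √[μ(2/r₁ − 1/a_t)] = 2008 m/s.
Δv₁ = v_p − v_c1 = 349.1 m/s.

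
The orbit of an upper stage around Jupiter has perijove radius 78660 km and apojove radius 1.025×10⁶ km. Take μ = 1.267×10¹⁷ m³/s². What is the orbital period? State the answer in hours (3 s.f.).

Semi-major axis a = (r_p + r_a)/2 = (78660 + 1.0250×10⁶)/2 = 5.5183×10⁵ km = 5.518×10⁸ m.
By Kepler's third law T = 2π√(a³/μ) = 2π × 3.642×10⁴ = 2.288×10⁵ s.
= 63.56 hours.

T ≈ 63.6 hours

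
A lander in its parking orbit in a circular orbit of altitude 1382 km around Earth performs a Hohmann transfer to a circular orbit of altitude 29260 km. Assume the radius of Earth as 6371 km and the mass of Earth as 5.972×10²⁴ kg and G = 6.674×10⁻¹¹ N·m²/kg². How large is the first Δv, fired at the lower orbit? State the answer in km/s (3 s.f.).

μ = GM = 6.674×10⁻¹¹ × 5.972×10²⁴ = 3.986×10¹⁴ m³/s².
r₁ = 6371 + 1382 = 7753.0 km = 7.7530×10⁶ m.
r₂ = 6371 + 29260 = 35631 km = 3.5631×10⁷ m.
Transfer ellipse a_t = (r₁ + r₂)/2 = 2.169×10⁷ m.
At r₁: circular v_c1 = √(μ/r₁) = 7170 m/s; transfer-perigee v_p = √[μ(2/r₁ − 1/a_t)] = 9189 m/s.
Δv₁ = v_p − v_c1 = 2019 m/s.
= 2.019 km/s.

Δv ≈ 2.02 km/s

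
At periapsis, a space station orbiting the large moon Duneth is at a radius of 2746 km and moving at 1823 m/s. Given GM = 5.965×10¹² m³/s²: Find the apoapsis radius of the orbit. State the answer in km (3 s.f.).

apoapsis radius ≈ 8940 km

r_p = 2.746×10⁶ m.
Specific energy ε = v²/2 − μ/r = -5.106×10⁵ J/kg, so a = −μ/(2ε) = 5.841×10⁶ m.
The apsides satisfy r_p + r_a = 2a, so the apoapsis radius is 2a − r_p = 8.937×10⁶ m = 8936.7 km.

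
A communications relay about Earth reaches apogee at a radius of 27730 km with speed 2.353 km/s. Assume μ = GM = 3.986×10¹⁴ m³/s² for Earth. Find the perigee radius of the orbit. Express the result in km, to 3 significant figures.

r_a = 2.773×10⁷ m.
Specific energy ε = v²/2 − μ/r = -1.161×10⁷ J/kg, so a = −μ/(2ε) = 1.717×10⁷ m.
The apsides satisfy r_p + r_a = 2a, so the perigee radius is 2a − r_a = 6.614×10⁶ m = 6614.2 km.

perigee radius ≈ 6610 km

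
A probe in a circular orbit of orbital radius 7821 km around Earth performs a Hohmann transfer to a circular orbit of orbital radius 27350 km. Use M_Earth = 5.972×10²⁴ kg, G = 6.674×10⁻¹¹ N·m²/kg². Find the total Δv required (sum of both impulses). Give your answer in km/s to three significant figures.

Δv_total ≈ 3.04 km/s

μ = GM = 6.674×10⁻¹¹ × 5.972×10²⁴ = 3.986×10¹⁴ m³/s².
r₁ = 7821 km = 7.821×10⁶ m.
r₂ = 27350 km = 2.735×10⁷ m.
Transfer ellipse a_t = (r₁ + r₂)/2 = 1.759×10⁷ m.
At r₁: circular v_c1 = √(μ/r₁) = 7139 m/s; transfer-perigee v_p = √[μ(2/r₁ − 1/a_t)] = 8903 m/s.
Δv₁ = v_p − v_c1 = 1764 m/s.
At r₂: circular v_c2 = √(μ/r₂) = 3817 m/s; transfer-apogee v_a = √[μ(2/r₂ − 1/a_t)] = 2546 m/s.
Δv₂ = v_c2 − v_a = 1272 m/s.
Total Δv = Δv₁ + Δv₂ = 3036 m/s = 3.036 km/s.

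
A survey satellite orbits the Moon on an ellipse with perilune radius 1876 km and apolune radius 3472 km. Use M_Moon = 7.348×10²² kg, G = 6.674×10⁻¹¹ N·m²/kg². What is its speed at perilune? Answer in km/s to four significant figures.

v ≈ 1.842 km/s

μ = GM = 6.674×10⁻¹¹ × 7.348×10²² = 4.904×10¹² m³/s².
Semi-major axis a = (r_p + r_a)/2 = 2674.0 km = 2.674×10⁶ m.
Vis-viva: v² = μ(2/r − 1/a) = 4.904×10¹² × (1.066×10⁻⁶ − 3.740×10⁻⁷) = 3.394×10⁶ m²/s².
v = 1842 m/s = 1.842 km/s.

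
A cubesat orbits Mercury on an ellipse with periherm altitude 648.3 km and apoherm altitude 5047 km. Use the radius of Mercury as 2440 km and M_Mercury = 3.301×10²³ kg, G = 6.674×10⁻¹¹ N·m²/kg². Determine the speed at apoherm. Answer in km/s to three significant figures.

μ = GM = 6.674×10⁻¹¹ × 3.301×10²³ = 2.203×10¹³ m³/s².
r_p = 2440 + 648.3 = 3088.3 km = 3.0883×10⁶ m.
r_a = 2440 + 5047 = 7487.0 km = 7.4870×10⁶ m.
Semi-major axis a = (r_p + r_a)/2 = 5287.6 km = 5.288×10⁶ m.
Vis-viva: v² = μ(2/r − 1/a) = 2.203×10¹³ × (2.671×10⁻⁷ − 1.891×10⁻⁷) = 1.719×10⁶ m²/s².
v = 1311 m/s = 1.311 km/s.

v ≈ 1.31 km/s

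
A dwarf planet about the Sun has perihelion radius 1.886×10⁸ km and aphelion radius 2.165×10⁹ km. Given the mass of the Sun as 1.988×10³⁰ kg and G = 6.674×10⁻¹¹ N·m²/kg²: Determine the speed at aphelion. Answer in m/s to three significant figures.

μ = GM = 6.674×10⁻¹¹ × 1.988×10³⁰ = 1.327×10²⁰ m³/s².
Semi-major axis a = (r_p + r_a)/2 = 1.1768×10⁹ km = 1.177×10¹² m.
Vis-viva: v² = μ(2/r − 1/a) = 1.327×10²⁰ × (9.238×10⁻¹³ − 8.498×10⁻¹³) = 9.822×10⁶ m²/s².
v = 3134 m/s.

v ≈ 3130 m/s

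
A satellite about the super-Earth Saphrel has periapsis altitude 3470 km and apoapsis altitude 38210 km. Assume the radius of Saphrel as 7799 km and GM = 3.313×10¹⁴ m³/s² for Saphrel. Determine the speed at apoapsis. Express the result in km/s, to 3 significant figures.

v ≈ 1.68 km/s

r_p = 7799 + 3470 = 11269 km = 1.1269×10⁷ m.
r_a = 7799 + 38210 = 46009 km = 4.6009×10⁷ m.
Semi-major axis a = (r_p + r_a)/2 = 28639 km = 2.864×10⁷ m.
Vis-viva: v² = μ(2/r − 1/a) = 3.313×10¹⁴ × (4.347×10⁻⁸ − 3.492×10⁻⁸) = 2.833×10⁶ m²/s².
v = 1683 m/s = 1.683 km/s.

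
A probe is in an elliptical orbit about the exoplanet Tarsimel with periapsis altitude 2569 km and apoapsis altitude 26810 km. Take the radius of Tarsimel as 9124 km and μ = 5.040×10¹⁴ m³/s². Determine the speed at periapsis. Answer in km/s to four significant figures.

v ≈ 8.065 km/s

r_p = 9124 + 2569 = 11693 km = 1.1693×10⁷ m.
r_a = 9124 + 26810 = 35934 km = 3.5934×10⁷ m.
Semi-major axis a = (r_p + r_a)/2 = 23814 km = 2.381×10⁷ m.
Vis-viva: v² = μ(2/r − 1/a) = 5.040×10¹⁴ × (1.710×10⁻⁷ − 4.199×10⁻⁸) = 6.504×10⁷ m²/s².
v = 8065 m/s = 8.065 km/s.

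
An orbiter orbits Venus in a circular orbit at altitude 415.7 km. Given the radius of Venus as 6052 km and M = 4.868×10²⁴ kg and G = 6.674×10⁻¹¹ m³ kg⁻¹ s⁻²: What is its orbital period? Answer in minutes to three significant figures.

T ≈ 95.6 minutes

μ = GM = 6.674×10⁻¹¹ × 4.868×10²⁴ = 3.249×10¹⁴ m³/s².
r = 6052 + 415.7 = 6467.7 km = 6.4677×10⁶ m.
Kepler's third law: T = 2π√(r³/μ) = 2π√((6.468×10⁶)³ / 3.249×10¹⁴).
r³/μ = 8.327×10⁵ s², so T = 2π × 9.125×10² = 5.734×10³ s.
Converting: 5.734×10³ s ÷ 60.00 = 95.56 minutes.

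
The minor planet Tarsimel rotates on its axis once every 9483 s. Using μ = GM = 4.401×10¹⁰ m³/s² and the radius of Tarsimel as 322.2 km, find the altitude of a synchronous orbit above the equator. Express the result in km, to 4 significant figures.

A synchronous orbit has period T, so by Kepler's third law a = (μT²/4π²)^(1/3).
μT²/4π² = 4.401×10¹⁰ × (9.483×10³)² / 39.48 = 1.002×10¹⁷ m³.
a = 4.645×10⁵ m = 464.54 km.
Altitude h = a − R = 464.54 − 322.2 = 142.34 km.

h_sync ≈ 142.3 km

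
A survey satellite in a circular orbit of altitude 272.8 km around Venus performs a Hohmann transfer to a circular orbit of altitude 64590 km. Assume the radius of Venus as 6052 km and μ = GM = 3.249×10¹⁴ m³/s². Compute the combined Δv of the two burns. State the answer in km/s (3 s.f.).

Δv_total ≈ 3.82 km/s

r₁ = 6052 + 272.8 = 6324.8 km = 6.3248×10⁶ m.
r₂ = 6052 + 64590 = 70642 km = 7.0642×10⁷ m.
Transfer ellipse a_t = (r₁ + r₂)/2 = 3.848×10⁷ m.
At r₁: circular v_c1 = √(μ/r₁) = 7167 m/s; transfer-periapsis v_p = √[μ(2/r₁ − 1/a_t)] = 9711 m/s.
Δv₁ = v_p − v_c1 = 2543 m/s.
At r₂: circular v_c2 = √(μ/r₂) = 2145 m/s; transfer-apoapsis v_a = √[μ(2/r₂ − 1/a_t)] = 869.4 m/s.
Δv₂ = v_c2 − v_a = 1275 m/s.
Total Δv = Δv₁ + Δv₂ = 3819 m/s = 3.819 km/s.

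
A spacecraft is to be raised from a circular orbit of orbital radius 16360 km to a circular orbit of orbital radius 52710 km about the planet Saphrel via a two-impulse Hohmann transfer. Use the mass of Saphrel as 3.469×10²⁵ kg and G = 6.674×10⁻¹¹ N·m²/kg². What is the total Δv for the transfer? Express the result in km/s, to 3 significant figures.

Δv_total ≈ 4.87 km/s

μ = GM = 6.674×10⁻¹¹ × 3.469×10²⁵ = 2.315×10¹⁵ m³/s².
r₁ = 16360 km = 1.636×10⁷ m.
r₂ = 52710 km = 5.271×10⁷ m.
Transfer ellipse a_t = (r₁ + r₂)/2 = 3.454×10⁷ m.
At r₁: circular v_c1 = √(μ/r₁) = 11900 m/s; transfer-periapsis v_p = √[μ(2/r₁ − 1/a_t)] = 14700 m/s.
Δv₁ = v_p − v_c1 = 2801 m/s.
At r₂: circular v_c2 = √(μ/r₂) = 6627 m/s; transfer-apoapsis v_a = √[μ(2/r₂ − 1/a_t)] = 4562 m/s.
Δv₂ = v_c2 − v_a = 2066 m/s.
Total Δv = Δv₁ + Δv₂ = 4867 m/s = 4.867 km/s.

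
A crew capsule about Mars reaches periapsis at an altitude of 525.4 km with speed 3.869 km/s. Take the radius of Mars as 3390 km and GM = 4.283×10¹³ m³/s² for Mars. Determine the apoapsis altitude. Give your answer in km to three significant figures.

r_p = 3390 + 525.4 = 3915.4 km = 3.915×10⁶ m.
Specific energy ε = v²/2 − μ/r = -3.454×10⁶ J/kg, so a = −μ/(2ε) = 6.200×10⁶ m.
The apsides satisfy r_p + r_a = 2a, so the apoapsis radius is 2a − r_p = 8.484×10⁶ m = 8483.7 km.
Apoapsis altitude = 8483.7 − 3390 = 5093.7 km.

apoapsis altitude ≈ 5090 km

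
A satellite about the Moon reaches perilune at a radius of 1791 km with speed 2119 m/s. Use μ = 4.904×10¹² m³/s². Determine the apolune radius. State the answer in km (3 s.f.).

r_p = 1.791×10⁶ m.
Specific energy ε = v²/2 − μ/r = -4.931×10⁵ J/kg, so a = −μ/(2ε) = 4.973×10⁶ m.
The apsides satisfy r_p + r_a = 2a, so the apolune radius is 2a − r_p = 8.155×10⁶ m = 8155.2 km.

apolune radius ≈ 8160 km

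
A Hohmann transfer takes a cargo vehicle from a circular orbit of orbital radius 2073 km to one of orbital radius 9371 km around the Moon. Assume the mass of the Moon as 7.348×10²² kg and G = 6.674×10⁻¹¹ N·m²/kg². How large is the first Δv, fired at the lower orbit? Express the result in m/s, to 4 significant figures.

Δv ≈ 430.2 m/s

μ = GM = 6.674×10⁻¹¹ × 7.348×10²² = 4.904×10¹² m³/s².
r₁ = 2073 km = 2.073×10⁶ m.
r₂ = 9371 km = 9.371×10⁶ m.
Transfer ellipse a_t = (r₁ + r₂)/2 = 5.722×10⁶ m.
At r₁: circular v_c1 = √(μ/r₁) = 1538 m/s; transfer-perilune v_p = √[μ(2/r₁ − 1/a_t)] = 1968 m/s.
Δv₁ = v_p − v_c1 = 430.2 m/s.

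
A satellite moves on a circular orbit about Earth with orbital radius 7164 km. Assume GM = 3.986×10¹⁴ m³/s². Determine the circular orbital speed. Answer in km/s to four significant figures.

v ≈ 7.459 km/s

r = 7164 km = 7.164×10⁶ m.
For a circular orbit v = √(μ/r) = √(3.986×10¹⁴ / 7.164×10⁶) = √(5.564×10⁷) = 7459 m/s.
That is 7.459 km/s.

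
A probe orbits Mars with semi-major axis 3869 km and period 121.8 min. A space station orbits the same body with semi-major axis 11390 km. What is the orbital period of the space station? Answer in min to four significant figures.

T₂ ≈ 615.2 min

Kepler's third law: T² ∝ a³, so T₂ = T₁ (a₂/a₁)^(3/2).
a₂/a₁ = 2.944, (a₂/a₁)^(3/2) = 5.051.
T₂ = 121.8 × 5.051 = 615.2 min.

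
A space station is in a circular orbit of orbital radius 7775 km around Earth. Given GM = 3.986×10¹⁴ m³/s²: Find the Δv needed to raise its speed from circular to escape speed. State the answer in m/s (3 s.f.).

r = 7775 km = 7.775×10⁶ m.
Circular speed v_c = √(μ/r) = 7160 m/s.
Escape speed v_esc = √(2μ/r) = √2 × v_c = 10130 m/s.
Δv = v_esc − v_c = 2966 m/s.

Δv ≈ 2970 m/s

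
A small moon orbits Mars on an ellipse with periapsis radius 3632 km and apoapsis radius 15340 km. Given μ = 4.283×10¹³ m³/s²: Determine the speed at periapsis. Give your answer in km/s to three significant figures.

v ≈ 4.37 km/s

Semi-major axis a = (r_p + r_a)/2 = 9486.0 km = 9.486×10⁶ m.
Vis-viva: v² = μ(2/r − 1/a) = 4.283×10¹³ × (5.507×10⁻⁷ − 1.054×10⁻⁷) = 1.907×10⁷ m²/s².
v = 4367 m/s = 4.367 km/s.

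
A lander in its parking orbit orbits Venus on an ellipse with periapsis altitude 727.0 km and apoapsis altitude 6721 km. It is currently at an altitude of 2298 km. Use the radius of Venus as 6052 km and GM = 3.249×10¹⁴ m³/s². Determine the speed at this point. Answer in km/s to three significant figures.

r_p = 6052 + 727.0 = 6779.0 km = 6.7790×10⁶ m.
r_a = 6052 + 6721 = 12773 km = 1.2773×10⁷ m.
r = 6052 + 2298 = 8350.0 km = 8.350×10⁶ m.
Semi-major axis a = (r_p + r_a)/2 = 9776.0 km = 9.776×10⁶ m.
Vis-viva: v² = μ(2/r − 1/a) = 3.249×10¹⁴ × (2.395×10⁻⁷ − 1.023×10⁻⁷) = 4.459×10⁷ m²/s².
v = 6677 m/s = 6.677 km/s.

v ≈ 6.68 km/s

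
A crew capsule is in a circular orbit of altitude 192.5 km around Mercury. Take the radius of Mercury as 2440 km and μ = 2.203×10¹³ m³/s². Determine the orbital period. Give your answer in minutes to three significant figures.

T ≈ 95.3 minutes

r = 2440 + 192.5 = 2632.5 km = 2.6325×10⁶ m.
Kepler's third law: T = 2π√(r³/μ) = 2π√((2.632×10⁶)³ / 2.203×10¹³).
r³/μ = 8.281×10⁵ s², so T = 2π × 9.100×10² = 5.718×10³ s.
Converting: 5.718×10³ s ÷ 60.00 = 95.30 minutes.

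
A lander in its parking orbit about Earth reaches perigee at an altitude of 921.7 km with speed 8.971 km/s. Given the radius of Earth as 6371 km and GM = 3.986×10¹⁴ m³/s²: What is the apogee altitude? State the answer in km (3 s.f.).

r_p = 6371 + 921.7 = 7292.7 km = 7.293×10⁶ m.
Specific energy ε = v²/2 − μ/r = -1.442×10⁷ J/kg, so a = −μ/(2ε) = 1.382×10⁷ m.
The apsides satisfy r_p + r_a = 2a, so the apogee radius is 2a − r_p = 2.035×10⁷ m = 20353 km.
Apogee altitude = 20353 − 6371 = 13982 km.

apogee altitude ≈ 14000 km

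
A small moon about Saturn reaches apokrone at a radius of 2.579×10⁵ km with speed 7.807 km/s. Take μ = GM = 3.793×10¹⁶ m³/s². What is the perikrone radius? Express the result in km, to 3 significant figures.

perikrone radius ≈ 67400 km

r_a = 2.579×10⁸ m.
Specific energy ε = v²/2 − μ/r = -1.166×10⁸ J/kg, so a = −μ/(2ε) = 1.627×10⁸ m.
The apsides satisfy r_p + r_a = 2a, so the perikrone radius is 2a − r_a = 6.741×10⁷ m = 67406 km.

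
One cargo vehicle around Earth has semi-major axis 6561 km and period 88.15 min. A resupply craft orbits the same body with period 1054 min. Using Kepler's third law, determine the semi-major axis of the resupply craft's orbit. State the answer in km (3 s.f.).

a₂ ≈ 34300 km

Kepler's third law: a³ ∝ T², so a₂ = a₁ (T₂/T₁)^(2/3).
T₂/T₁ = 11.96, (T₂/T₁)^(2/3) = 5.229.
a₂ = 6561 × 5.229 = 34310 km.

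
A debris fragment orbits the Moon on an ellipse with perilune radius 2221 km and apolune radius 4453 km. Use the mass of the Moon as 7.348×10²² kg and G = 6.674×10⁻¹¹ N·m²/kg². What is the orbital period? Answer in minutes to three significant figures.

T ≈ 288 minutes

μ = GM = 6.674×10⁻¹¹ × 7.348×10²² = 4.904×10¹² m³/s².
Semi-major axis a = (r_p + r_a)/2 = (2221.0 + 4453.0)/2 = 3337.0 km = 3.337×10⁶ m.
By Kepler's third law T = 2π√(a³/μ) = 2π × 2.753×10³ = 1.730×10⁴ s.
= 288.3 minutes.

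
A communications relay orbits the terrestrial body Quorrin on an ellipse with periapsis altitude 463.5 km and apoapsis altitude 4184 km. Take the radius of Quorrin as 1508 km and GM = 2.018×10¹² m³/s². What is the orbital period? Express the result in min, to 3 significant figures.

T ≈ 553 min

r_p = 1508 + 463.5 = 1971.5 km = 1.9715×10⁶ m.
r_a = 1508 + 4184 = 5692.0 km = 5.6920×10⁶ m.
Semi-major axis a = (r_p + r_a)/2 = (1971.5 + 5692.0)/2 = 3831.8 km = 3.832×10⁶ m.
By Kepler's third law T = 2π√(a³/μ) = 2π × 5.280×10³ = 3.318×10⁴ s.
= 552.9 min.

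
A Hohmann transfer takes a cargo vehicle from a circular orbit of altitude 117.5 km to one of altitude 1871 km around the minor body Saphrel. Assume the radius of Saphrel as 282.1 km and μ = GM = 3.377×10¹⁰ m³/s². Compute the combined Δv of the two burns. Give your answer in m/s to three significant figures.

Δv_total ≈ 142 m/s

r₁ = 282.1 + 117.5 = 399.60 km = 3.9960×10⁵ m.
r₂ = 282.1 + 1871 = 2153.1 km = 2.1531×10⁶ m.
Transfer ellipse a_t = (r₁ + r₂)/2 = 1.276×10⁶ m.
At r₁: circular v_c1 = √(μ/r₁) = 290.7 m/s; transfer-periapsis v_p = √[μ(2/r₁ − 1/a_t)] = 377.6 m/s.
Δv₁ = v_p − v_c1 = 86.87 m/s.
At r₂: circular v_c2 = √(μ/r₂) = 125.2 m/s; transfer-apoapsis v_a = √[μ(2/r₂ − 1/a_t)] = 70.07 m/s.
Δv₂ = v_c2 − v_a = 55.16 m/s.
Total Δv = Δv₁ + Δv₂ = 142.0 m/s.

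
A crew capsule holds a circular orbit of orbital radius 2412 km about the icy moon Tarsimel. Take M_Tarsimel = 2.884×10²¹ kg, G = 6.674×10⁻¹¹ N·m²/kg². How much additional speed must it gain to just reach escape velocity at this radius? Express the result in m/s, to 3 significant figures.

μ = GM = 6.674×10⁻¹¹ × 2.884×10²¹ = 1.925×10¹¹ m³/s².
r = 2412 km = 2.412×10⁶ m.
Circular speed v_c = √(μ/r) = 282.5 m/s.
Escape speed v_esc = √(2μ/r) = √2 × v_c = 399.5 m/s.
Δv = v_esc − v_c = 117.0 m/s.

Δv ≈ 117 m/s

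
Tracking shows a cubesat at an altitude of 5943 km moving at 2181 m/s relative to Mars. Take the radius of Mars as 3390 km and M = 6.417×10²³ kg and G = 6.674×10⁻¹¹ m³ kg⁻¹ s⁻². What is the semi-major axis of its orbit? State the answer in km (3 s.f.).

a ≈ 9690 km

μ = GM = 6.674×10⁻¹¹ × 6.417×10²³ = 4.283×10¹³ m³/s².
r = 3390 + 5943 = 9333.0 km = 9.333×10⁶ m.
Vis-viva rearranged: 1/a = 2/r − v²/μ = 2.143×10⁻⁷ − 1.111×10⁻⁷ = 1.032×10⁻⁷ m⁻¹.
a = 9.688×10⁶ m = 9687.6 km.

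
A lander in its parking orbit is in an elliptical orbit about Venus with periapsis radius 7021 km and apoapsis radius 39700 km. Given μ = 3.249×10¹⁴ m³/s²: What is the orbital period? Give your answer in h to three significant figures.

Semi-major axis a = (r_p + r_a)/2 = (7021.0 + 39700)/2 = 23360 km = 2.336×10⁷ m.
By Kepler's third law T = 2π√(a³/μ) = 2π × 6.264×10³ = 3.936×10⁴ s.
= 10.93 h.

T ≈ 10.9 h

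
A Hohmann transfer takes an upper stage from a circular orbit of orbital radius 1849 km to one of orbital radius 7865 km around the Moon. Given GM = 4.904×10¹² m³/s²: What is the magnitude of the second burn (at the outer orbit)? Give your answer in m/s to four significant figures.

r₁ = 1849 km = 1.849×10⁶ m.
r₂ = 7865 km = 7.865×10⁶ m.
Transfer ellipse a_t = (r₁ + r₂)/2 = 4.857×10⁶ m.
At r₁: circular v_c1 = √(μ/r₁) = 1629 m/s; transfer-perilune v_p = √[μ(2/r₁ − 1/a_t)] = 2072 m/s.
At r₂: circular v_c2 = √(μ/r₂) = 789.6 m/s; transfer-apolune v_a = √[μ(2/r₂ − 1/a_t)] = 487.2 m/s.
Δv₂ = v_c2 − v_a = 302.4 m/s.

Δv ≈ 302.4 m/s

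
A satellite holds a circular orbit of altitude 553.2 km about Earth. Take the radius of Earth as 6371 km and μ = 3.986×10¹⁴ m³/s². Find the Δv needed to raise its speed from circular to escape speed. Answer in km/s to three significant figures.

Δv ≈ 3.14 km/s

r = 6371 + 553.2 = 6924.2 km = 6.9242×10⁶ m.
Circular speed v_c = √(μ/r) = 7587 m/s.
Escape speed v_esc = √(2μ/r) = √2 × v_c = 10730 m/s.
Δv = v_esc − v_c = 3143 m/s = 3.143 km/s.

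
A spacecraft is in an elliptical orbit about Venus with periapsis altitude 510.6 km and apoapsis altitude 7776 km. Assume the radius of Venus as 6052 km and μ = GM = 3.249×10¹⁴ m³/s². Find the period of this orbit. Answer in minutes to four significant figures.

T ≈ 189.1 minutes

r_p = 6052 + 510.6 = 6562.6 km = 6.5626×10⁶ m.
r_a = 6052 + 7776 = 13828 km = 1.3828×10⁷ m.
Semi-major axis a = (r_p + r_a)/2 = (6562.6 + 13828)/2 = 10195 km = 1.020×10⁷ m.
By Kepler's third law T = 2π√(a³/μ) = 2π × 1.806×10³ = 1.135×10⁴ s.
= 189.1 minutes.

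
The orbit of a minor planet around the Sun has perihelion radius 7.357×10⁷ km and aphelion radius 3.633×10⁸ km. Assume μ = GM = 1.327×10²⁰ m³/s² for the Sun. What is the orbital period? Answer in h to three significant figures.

Semi-major axis a = (r_p + r_a)/2 = (7.3570×10⁷ + 3.6330×10⁸)/2 = 2.1844×10⁸ km = 2.184×10¹¹ m.
By Kepler's third law T = 2π√(a³/μ) = 2π × 8.862×10⁶ = 5.568×10⁷ s.
= 15470 h.

T ≈ 15500 h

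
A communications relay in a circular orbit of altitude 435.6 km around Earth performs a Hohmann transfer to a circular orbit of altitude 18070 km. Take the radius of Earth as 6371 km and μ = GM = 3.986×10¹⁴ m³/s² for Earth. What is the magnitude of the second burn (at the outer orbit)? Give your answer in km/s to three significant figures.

r₁ = 6371 + 435.6 = 6806.6 km = 6.8066×10⁶ m.
r₂ = 6371 + 18070 = 24441 km = 2.4441×10⁷ m.
Transfer ellipse a_t = (r₁ + r₂)/2 = 1.562×10⁷ m.
At r₁: circular v_c1 = √(μ/r₁) = 7653 m/s; transfer-perigee v_p = √[μ(2/r₁ − 1/a_t)] = 9571 m/s.
At r₂: circular v_c2 = √(μ/r₂) = 4038 m/s; transfer-apogee v_a = √[μ(2/r₂ − 1/a_t)] = 2666 m/s.
Δv₂ = v_c2 − v_a = 1373 m/s.
= 1.373 km/s.

Δv ≈ 1.37 km/s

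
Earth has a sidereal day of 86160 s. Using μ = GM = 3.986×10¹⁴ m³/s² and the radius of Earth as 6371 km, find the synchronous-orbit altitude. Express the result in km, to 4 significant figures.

A synchronous orbit has period T, so by Kepler's third law a = (μT²/4π²)^(1/3).
μT²/4π² = 3.986×10¹⁴ × (8.616×10⁴)² / 39.48 = 7.495×10²² m³.
a = 4.216×10⁷ m = 42163 km.
Altitude h = a − R = 42163 − 6371 = 35792 km.

h_sync ≈ 35790 km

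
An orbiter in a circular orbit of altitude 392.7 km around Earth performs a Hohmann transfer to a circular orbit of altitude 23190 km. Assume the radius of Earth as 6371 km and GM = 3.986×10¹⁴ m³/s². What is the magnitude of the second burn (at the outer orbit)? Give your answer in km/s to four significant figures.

Δv ≈ 1.431 km/s

r₁ = 6371 + 392.7 = 6763.7 km = 6.7637×10⁶ m.
r₂ = 6371 + 23190 = 29561 km = 2.9561×10⁷ m.
Transfer ellipse a_t = (r₁ + r₂)/2 = 1.816×10⁷ m.
At r₁: circular v_c1 = √(μ/r₁) = 7677 m/s; transfer-perigee v_p = √[μ(2/r₁ − 1/a_t)] = 9794 m/s.
At r₂: circular v_c2 = √(μ/r₂) = 3672 m/s; transfer-apogee v_a = √[μ(2/r₂ − 1/a_t)] = 2241 m/s.
Δv₂ = v_c2 − v_a = 1431 m/s.
= 1.431 km/s.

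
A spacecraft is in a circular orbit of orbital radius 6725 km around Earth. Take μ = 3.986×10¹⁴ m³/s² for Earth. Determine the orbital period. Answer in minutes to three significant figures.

T ≈ 91.5 minutes

r = 6725 km = 6.725×10⁶ m.
Kepler's third law: T = 2π√(r³/μ) = 2π√((6.725×10⁶)³ / 3.986×10¹⁴).
r³/μ = 7.630×10⁵ s², so T = 2π × 8.735×10² = 5.488×10³ s.
Converting: 5.488×10³ s ÷ 60.00 = 91.47 minutes.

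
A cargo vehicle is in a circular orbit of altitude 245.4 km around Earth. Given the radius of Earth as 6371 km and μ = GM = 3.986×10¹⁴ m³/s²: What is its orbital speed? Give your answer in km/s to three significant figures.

v ≈ 7.76 km/s

r = 6371 + 245.4 = 6616.4 km = 6.6164×10⁶ m.
For a circular orbit v = √(μ/r) = √(3.986×10¹⁴ / 6.616×10⁶) = √(6.024×10⁷) = 7762 m/s.
That is 7.762 km/s.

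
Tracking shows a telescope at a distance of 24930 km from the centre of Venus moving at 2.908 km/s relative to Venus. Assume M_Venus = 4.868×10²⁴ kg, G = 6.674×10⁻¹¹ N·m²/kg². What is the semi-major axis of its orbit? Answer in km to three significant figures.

μ = GM = 6.674×10⁻¹¹ × 4.868×10²⁴ = 3.249×10¹⁴ m³/s².
r = 2.493×10⁷ m.
Vis-viva rearranged: 1/a = 2/r − v²/μ = 8.022×10⁻⁸ − 2.603×10⁻⁸ = 5.420×10⁻⁸ m⁻¹.
a = 1.845×10⁷ m = 18452 km.

a ≈ 18500 km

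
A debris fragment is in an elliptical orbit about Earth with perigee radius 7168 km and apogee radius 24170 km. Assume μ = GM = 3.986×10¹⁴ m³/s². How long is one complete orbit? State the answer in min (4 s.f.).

T ≈ 325.3 min

Semi-major axis a = (r_p + r_a)/2 = (7168.0 + 24170)/2 = 15669 km = 1.567×10⁷ m.
By Kepler's third law T = 2π√(a³/μ) = 2π × 3.107×10³ = 1.952×10⁴ s.
= 325.3 min.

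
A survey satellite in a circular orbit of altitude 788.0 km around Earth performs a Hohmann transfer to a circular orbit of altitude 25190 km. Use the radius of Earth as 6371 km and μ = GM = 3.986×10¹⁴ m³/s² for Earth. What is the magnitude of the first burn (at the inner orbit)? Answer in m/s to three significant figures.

r₁ = 6371 + 788.0 = 7159.0 km = 7.1590×10⁶ m.
r₂ = 6371 + 25190 = 31561 km = 3.1561×10⁷ m.
Transfer ellipse a_t = (r₁ + r₂)/2 = 1.936×10⁷ m.
At r₁: circular v_c1 = √(μ/r₁) = 7462 m/s; transfer-perigee v_p = √[μ(2/r₁ − 1/a_t)] = 9527 m/s.
Δv₁ = v_p − v_c1 = 2065 m/s.

Δv ≈ 2070 m/s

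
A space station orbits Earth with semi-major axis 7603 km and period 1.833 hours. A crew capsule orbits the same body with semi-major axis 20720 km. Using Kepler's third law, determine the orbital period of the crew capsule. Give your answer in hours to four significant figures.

Kepler's third law: T² ∝ a³, so T₂ = T₁ (a₂/a₁)^(3/2).
a₂/a₁ = 2.725, (a₂/a₁)^(3/2) = 4.499.
T₂ = 1.833 × 4.499 = 8.246 hours.

T₂ ≈ 8.246 hours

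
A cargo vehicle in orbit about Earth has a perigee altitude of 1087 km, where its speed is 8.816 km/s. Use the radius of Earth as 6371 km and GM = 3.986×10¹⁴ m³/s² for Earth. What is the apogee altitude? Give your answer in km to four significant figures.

r_p = 6371 + 1087 = 7458.0 km = 7.458×10⁶ m.
Specific energy ε = v²/2 − μ/r = -1.459×10⁷ J/kg, so a = −μ/(2ε) = 1.366×10⁷ m.
The apsides satisfy r_p + r_a = 2a, so the apogee radius is 2a − r_p = 1.987×10⁷ m = 19871 km.
Apogee altitude = 19871 − 6371 = 13500 km.

apogee altitude ≈ 13500 km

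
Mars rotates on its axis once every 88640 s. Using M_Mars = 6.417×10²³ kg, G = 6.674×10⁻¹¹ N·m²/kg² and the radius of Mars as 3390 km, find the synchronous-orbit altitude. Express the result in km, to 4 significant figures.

μ = GM = 6.674×10⁻¹¹ × 6.417×10²³ = 4.283×10¹³ m³/s².
A synchronous orbit has period T, so by Kepler's third law a = (μT²/4π²)^(1/3).
μT²/4π² = 4.283×10¹³ × (8.864×10⁴)² / 39.48 = 8.524×10²¹ m³.
a = 2.043×10⁷ m = 20427 km.
Altitude h = a − R = 20427 − 3390 = 17037 km.

h_sync ≈ 17040 km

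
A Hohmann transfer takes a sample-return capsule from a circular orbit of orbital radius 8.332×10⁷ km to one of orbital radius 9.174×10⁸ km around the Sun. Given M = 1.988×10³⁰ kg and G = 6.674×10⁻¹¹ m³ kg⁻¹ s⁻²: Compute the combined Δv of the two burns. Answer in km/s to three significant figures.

Δv_total ≈ 21.2 km/s

μ = GM = 6.674×10⁻¹¹ × 1.988×10³⁰ = 1.327×10²⁰ m³/s².
r₁ = 8.332×10⁷ km = 8.332×10¹⁰ m.
r₂ = 9.174×10⁸ km = 9.174×10¹¹ m.
Transfer ellipse a_t = (r₁ + r₂)/2 = 5.004×10¹¹ m.
At r₁: circular v_c1 = √(μ/r₁) = 39900 m/s; transfer-perihelion v_p = √[μ(2/r₁ − 1/a_t)] = 54030 m/s.
Δv₁ = v_p − v_c1 = 14130 m/s.
At r₂: circular v_c2 = √(μ/r₂) = 12030 m/s; transfer-aphelion v_a = √[μ(2/r₂ − 1/a_t)] = 4907 m/s.
Δv₂ = v_c2 − v_a = 7119 m/s.
Total Δv = Δv₁ + Δv₂ = 21250 m/s = 21.25 km/s.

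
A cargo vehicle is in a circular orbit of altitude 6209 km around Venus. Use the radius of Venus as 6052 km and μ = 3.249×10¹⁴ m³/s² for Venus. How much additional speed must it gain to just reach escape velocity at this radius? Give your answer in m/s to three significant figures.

Δv ≈ 2130 m/s

r = 6052 + 6209 = 12261 km = 1.2261×10⁷ m.
Circular speed v_c = √(μ/r) = 5148 m/s.
Escape speed v_esc = √(2μ/r) = √2 × v_c = 7280 m/s.
Δv = v_esc − v_c = 2132 m/s.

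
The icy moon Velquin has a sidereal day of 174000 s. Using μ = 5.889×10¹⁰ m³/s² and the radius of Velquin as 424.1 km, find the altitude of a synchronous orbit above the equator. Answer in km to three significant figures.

A synchronous orbit has period T, so by Kepler's third law a = (μT²/4π²)^(1/3).
μT²/4π² = 5.889×10¹⁰ × (1.740×10⁵)² / 39.48 = 4.516×10¹⁹ m³.
a = 3.561×10⁶ m = 3561.2 km.
Altitude h = a − R = 3561.2 − 424.1 = 3137.1 km.

h_sync ≈ 3140 km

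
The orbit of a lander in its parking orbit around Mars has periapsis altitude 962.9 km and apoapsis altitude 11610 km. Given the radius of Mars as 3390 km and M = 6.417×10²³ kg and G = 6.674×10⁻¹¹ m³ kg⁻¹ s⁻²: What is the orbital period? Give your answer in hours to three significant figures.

μ = GM = 6.674×10⁻¹¹ × 6.417×10²³ = 4.283×10¹³ m³/s².
r_p = 3390 + 962.9 = 4352.9 km = 4.3529×10⁶ m.
r_a = 3390 + 11610 = 15000 km = 1.5000×10⁷ m.
Semi-major axis a = (r_p + r_a)/2 = (4352.9 + 15000)/2 = 9676.5 km = 9.676×10⁶ m.
By Kepler's third law T = 2π√(a³/μ) = 2π × 4.600×10³ = 2.890×10⁴ s.
= 8.028 hours.

T ≈ 8.03 hours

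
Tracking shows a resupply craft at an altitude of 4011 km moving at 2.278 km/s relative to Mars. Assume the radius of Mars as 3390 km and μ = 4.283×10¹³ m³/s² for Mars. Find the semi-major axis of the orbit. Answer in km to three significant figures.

r = 3390 + 4011 = 7401.0 km = 7.401×10⁶ m.
Vis-viva rearranged: 1/a = 2/r − v²/μ = 2.702×10⁻⁷ − 1.212×10⁻⁷ = 1.491×10⁻⁷ m⁻¹.
a = 6.708×10⁶ m = 6708.1 km.

a ≈ 6710 km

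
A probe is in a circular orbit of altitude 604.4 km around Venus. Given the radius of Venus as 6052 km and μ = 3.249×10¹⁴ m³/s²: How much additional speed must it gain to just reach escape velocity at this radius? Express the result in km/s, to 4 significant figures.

Δv ≈ 2.894 km/s

r = 6052 + 604.4 = 6656.4 km = 6.6564×10⁶ m.
Circular speed v_c = √(μ/r) = 6986 m/s.
Escape speed v_esc = √(2μ/r) = √2 × v_c = 9880 m/s.
Δv = v_esc − v_c = 2894 m/s = 2.894 km/s.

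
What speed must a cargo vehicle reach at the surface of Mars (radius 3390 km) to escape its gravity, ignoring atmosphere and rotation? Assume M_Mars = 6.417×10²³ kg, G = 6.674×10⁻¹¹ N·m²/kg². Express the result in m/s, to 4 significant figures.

μ = GM = 6.674×10⁻¹¹ × 6.417×10²³ = 4.283×10¹³ m³/s².
r = R = 3.390×10⁶ m.
Escape speed v_esc = √(2μ/r) = √(2 × 4.283×10¹³ / 3.390×10⁶) = √(2.527×10⁷) = 5027 m/s.

v_esc ≈ 5027 m/s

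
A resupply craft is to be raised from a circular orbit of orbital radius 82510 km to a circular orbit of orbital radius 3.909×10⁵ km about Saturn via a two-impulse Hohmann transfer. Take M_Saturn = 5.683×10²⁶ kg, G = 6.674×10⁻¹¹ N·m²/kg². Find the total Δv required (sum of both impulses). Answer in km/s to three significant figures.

μ = GM = 6.674×10⁻¹¹ × 5.683×10²⁶ = 3.793×10¹⁶ m³/s².
r₁ = 82510 km = 8.251×10⁷ m.
r₂ = 3.909×10⁵ km = 3.909×10⁸ m.
Transfer ellipse a_t = (r₁ + r₂)/2 = 2.367×10⁸ m.
At r₁: circular v_c1 = √(μ/r₁) = 21440 m/s; transfer-perikrone v_p = √[μ(2/r₁ − 1/a_t)] = 27550 m/s.
Δv₁ = v_p − v_c1 = 6112 m/s.
At r₂: circular v_c2 = √(μ/r₂) = 9850 m/s; transfer-apokrone v_a = √[μ(2/r₂ − 1/a_t)] = 5816 m/s.
Δv₂ = v_c2 − v_a = 4035 m/s.
Total Δv = Δv₁ + Δv₂ = 10150 m/s = 10.15 km/s.

Δv_total ≈ 10.1 km/s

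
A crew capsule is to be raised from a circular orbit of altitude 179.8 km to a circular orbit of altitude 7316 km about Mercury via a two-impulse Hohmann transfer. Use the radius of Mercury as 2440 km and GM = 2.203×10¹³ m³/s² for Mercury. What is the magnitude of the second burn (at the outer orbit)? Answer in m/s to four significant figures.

r₁ = 2440 + 179.8 = 2619.8 km = 2.6198×10⁶ m.
r₂ = 2440 + 7316 = 9756.0 km = 9.7560×10⁶ m.
Transfer ellipse a_t = (r₁ + r₂)/2 = 6.188×10⁶ m.
At r₁: circular v_c1 = √(μ/r₁) = 2900 m/s; transfer-periherm v_p = √[μ(2/r₁ − 1/a_t)] = 3641 m/s.
At r₂: circular v_c2 = √(μ/r₂) = 1503 m/s; transfer-apoherm v_a = √[μ(2/r₂ − 1/a_t)] = 977.8 m/s.
Δv₂ = v_c2 − v_a = 524.9 m/s.

Δv ≈ 524.9 m/s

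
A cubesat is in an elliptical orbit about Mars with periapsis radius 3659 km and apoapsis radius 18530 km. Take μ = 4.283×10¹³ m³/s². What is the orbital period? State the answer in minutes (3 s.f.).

T ≈ 591 minutes

Semi-major axis a = (r_p + r_a)/2 = (3659.0 + 18530)/2 = 11094 km = 1.109×10⁷ m.
By Kepler's third law T = 2π√(a³/μ) = 2π × 5.647×10³ = 3.548×10⁴ s.
= 591.3 minutes.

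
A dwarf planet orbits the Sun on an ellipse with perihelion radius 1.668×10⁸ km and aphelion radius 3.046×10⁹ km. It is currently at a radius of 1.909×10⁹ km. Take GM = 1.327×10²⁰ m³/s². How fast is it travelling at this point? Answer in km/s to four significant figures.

Semi-major axis a = (r_p + r_a)/2 = 1.6064×10⁹ km = 1.606×10¹² m.
Vis-viva: v² = μ(2/r − 1/a) = 1.327×10²⁰ × (1.048×10⁻¹² − 6.225×10⁻¹³) = 5.642×10⁷ m²/s².
v = 7511 m/s = 7.511 km/s.

v ≈ 7.511 km/s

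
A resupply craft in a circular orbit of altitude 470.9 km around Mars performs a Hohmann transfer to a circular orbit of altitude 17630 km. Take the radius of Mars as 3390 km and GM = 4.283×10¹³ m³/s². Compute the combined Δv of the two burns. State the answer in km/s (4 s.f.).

Δv_total ≈ 1.631 km/s

r₁ = 3390 + 470.9 = 3860.9 km = 3.8609×10⁶ m.
r₂ = 3390 + 17630 = 21020 km = 2.1020×10⁷ m.
Transfer ellipse a_t = (r₁ + r₂)/2 = 1.244×10⁷ m.
At r₁: circular v_c1 = √(μ/r₁) = 3331 m/s; transfer-periapsis v_p = √[μ(2/r₁ − 1/a_t)] = 4329 m/s.
Δv₁ = v_p − v_c1 = 998.7 m/s.
At r₂: circular v_c2 = √(μ/r₂) = 1427 m/s; transfer-apoapsis v_a = √[μ(2/r₂ − 1/a_t)] = 795.2 m/s.
Δv₂ = v_c2 − v_a = 632.2 m/s.
Total Δv = Δv₁ + Δv₂ = 1631 m/s = 1.631 km/s.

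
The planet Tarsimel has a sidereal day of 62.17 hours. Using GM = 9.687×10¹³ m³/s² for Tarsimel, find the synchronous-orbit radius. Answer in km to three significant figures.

r_sync ≈ 49700 km

T = 62.17 hours = 2.238×10⁵ s.
A synchronous orbit has period T, so by Kepler's third law a = (μT²/4π²)^(1/3).
μT²/4π² = 9.687×10¹³ × (2.238×10⁵)² / 39.48 = 1.229×10²³ m³.
a = 4.972×10⁷ m = 49720 km.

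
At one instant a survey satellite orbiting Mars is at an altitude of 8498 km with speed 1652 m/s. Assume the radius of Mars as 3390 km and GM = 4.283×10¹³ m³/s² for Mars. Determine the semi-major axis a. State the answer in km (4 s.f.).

a ≈ 9568 km

r = 3390 + 8498 = 11888 km = 1.189×10⁷ m.
Vis-viva rearranged: 1/a = 2/r − v²/μ = 1.682×10⁻⁷ − 6.372×10⁻⁸ = 1.045×10⁻⁷ m⁻¹.
a = 9.568×10⁶ m = 9567.8 km.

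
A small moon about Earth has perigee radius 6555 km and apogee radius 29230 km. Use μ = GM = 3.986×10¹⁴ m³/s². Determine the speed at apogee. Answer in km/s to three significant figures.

Semi-major axis a = (r_p + r_a)/2 = 17892 km = 1.789×10⁷ m.
Vis-viva: v² = μ(2/r − 1/a) = 3.986×10¹⁴ × (6.842×10⁻⁸ − 5.589×10⁻⁸) = 4.996×10⁶ m²/s².
v = 2235 m/s = 2.235 km/s.

v ≈ 2.24 km/s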